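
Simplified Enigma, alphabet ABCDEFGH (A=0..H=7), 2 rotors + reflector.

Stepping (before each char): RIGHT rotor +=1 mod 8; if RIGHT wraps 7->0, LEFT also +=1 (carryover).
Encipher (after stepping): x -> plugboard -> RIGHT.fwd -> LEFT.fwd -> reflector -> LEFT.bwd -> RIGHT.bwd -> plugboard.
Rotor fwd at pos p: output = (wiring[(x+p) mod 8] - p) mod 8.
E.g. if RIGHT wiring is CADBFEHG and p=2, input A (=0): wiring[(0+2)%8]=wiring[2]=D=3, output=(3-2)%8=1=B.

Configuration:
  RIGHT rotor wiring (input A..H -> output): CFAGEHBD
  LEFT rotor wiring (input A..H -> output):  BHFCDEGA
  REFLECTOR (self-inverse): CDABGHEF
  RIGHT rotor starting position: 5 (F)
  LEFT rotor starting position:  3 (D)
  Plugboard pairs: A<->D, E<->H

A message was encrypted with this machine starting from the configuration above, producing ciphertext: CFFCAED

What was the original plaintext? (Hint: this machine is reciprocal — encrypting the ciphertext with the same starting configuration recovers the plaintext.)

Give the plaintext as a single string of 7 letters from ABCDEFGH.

Answer: FCEHDAG

Derivation:
Char 1 ('C'): step: R->6, L=3; C->plug->C->R->E->L->F->refl->H->L'->A->R'->F->plug->F
Char 2 ('F'): step: R->7, L=3; F->plug->F->R->F->L->G->refl->E->L'->G->R'->C->plug->C
Char 3 ('F'): step: R->0, L->4 (L advanced); F->plug->F->R->H->L->G->refl->E->L'->D->R'->H->plug->E
Char 4 ('C'): step: R->1, L=4; C->plug->C->R->F->L->D->refl->B->L'->G->R'->E->plug->H
Char 5 ('A'): step: R->2, L=4; A->plug->D->R->F->L->D->refl->B->L'->G->R'->A->plug->D
Char 6 ('E'): step: R->3, L=4; E->plug->H->R->F->L->D->refl->B->L'->G->R'->D->plug->A
Char 7 ('D'): step: R->4, L=4; D->plug->A->R->A->L->H->refl->F->L'->E->R'->G->plug->G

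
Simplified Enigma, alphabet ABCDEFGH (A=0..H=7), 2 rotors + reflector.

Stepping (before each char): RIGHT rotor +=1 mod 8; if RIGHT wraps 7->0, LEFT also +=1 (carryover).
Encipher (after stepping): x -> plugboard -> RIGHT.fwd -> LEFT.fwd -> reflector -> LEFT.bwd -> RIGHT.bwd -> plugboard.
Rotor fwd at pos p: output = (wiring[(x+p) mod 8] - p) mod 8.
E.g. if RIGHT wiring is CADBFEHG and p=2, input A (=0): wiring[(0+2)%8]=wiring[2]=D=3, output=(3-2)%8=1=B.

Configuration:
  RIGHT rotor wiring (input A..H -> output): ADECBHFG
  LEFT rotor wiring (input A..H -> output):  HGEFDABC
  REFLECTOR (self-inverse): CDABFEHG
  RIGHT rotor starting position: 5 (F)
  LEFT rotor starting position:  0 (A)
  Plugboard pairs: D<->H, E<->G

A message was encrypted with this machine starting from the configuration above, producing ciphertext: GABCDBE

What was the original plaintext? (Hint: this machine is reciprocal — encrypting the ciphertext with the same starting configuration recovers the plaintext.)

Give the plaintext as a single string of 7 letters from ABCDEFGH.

Answer: FHEGEDH

Derivation:
Char 1 ('G'): step: R->6, L=0; G->plug->E->R->G->L->B->refl->D->L'->E->R'->F->plug->F
Char 2 ('A'): step: R->7, L=0; A->plug->A->R->H->L->C->refl->A->L'->F->R'->D->plug->H
Char 3 ('B'): step: R->0, L->1 (L advanced); B->plug->B->R->D->L->C->refl->A->L'->F->R'->G->plug->E
Char 4 ('C'): step: R->1, L=1; C->plug->C->R->B->L->D->refl->B->L'->G->R'->E->plug->G
Char 5 ('D'): step: R->2, L=1; D->plug->H->R->B->L->D->refl->B->L'->G->R'->G->plug->E
Char 6 ('B'): step: R->3, L=1; B->plug->B->R->G->L->B->refl->D->L'->B->R'->H->plug->D
Char 7 ('E'): step: R->4, L=1; E->plug->G->R->A->L->F->refl->E->L'->C->R'->D->plug->H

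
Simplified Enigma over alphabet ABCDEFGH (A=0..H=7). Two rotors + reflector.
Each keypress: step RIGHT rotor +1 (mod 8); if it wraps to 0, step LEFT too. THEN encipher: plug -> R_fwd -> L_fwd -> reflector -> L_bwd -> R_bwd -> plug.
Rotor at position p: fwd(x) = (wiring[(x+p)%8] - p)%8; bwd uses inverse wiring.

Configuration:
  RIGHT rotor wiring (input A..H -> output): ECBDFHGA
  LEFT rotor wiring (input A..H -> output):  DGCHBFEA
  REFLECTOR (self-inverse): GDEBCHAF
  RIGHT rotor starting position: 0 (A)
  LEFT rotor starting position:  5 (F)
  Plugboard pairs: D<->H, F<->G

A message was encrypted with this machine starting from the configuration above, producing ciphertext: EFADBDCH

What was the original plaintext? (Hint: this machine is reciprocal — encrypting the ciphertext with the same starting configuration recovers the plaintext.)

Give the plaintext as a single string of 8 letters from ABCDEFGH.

Char 1 ('E'): step: R->1, L=5; E->plug->E->R->G->L->C->refl->E->L'->H->R'->G->plug->F
Char 2 ('F'): step: R->2, L=5; F->plug->G->R->C->L->D->refl->B->L'->E->R'->E->plug->E
Char 3 ('A'): step: R->3, L=5; A->plug->A->R->A->L->A->refl->G->L'->D->R'->D->plug->H
Char 4 ('D'): step: R->4, L=5; D->plug->H->R->H->L->E->refl->C->L'->G->R'->F->plug->G
Char 5 ('B'): step: R->5, L=5; B->plug->B->R->B->L->H->refl->F->L'->F->R'->E->plug->E
Char 6 ('D'): step: R->6, L=5; D->plug->H->R->B->L->H->refl->F->L'->F->R'->F->plug->G
Char 7 ('C'): step: R->7, L=5; C->plug->C->R->D->L->G->refl->A->L'->A->R'->G->plug->F
Char 8 ('H'): step: R->0, L->6 (L advanced); H->plug->D->R->D->L->A->refl->G->L'->A->R'->H->plug->D

Answer: FEHGEGFD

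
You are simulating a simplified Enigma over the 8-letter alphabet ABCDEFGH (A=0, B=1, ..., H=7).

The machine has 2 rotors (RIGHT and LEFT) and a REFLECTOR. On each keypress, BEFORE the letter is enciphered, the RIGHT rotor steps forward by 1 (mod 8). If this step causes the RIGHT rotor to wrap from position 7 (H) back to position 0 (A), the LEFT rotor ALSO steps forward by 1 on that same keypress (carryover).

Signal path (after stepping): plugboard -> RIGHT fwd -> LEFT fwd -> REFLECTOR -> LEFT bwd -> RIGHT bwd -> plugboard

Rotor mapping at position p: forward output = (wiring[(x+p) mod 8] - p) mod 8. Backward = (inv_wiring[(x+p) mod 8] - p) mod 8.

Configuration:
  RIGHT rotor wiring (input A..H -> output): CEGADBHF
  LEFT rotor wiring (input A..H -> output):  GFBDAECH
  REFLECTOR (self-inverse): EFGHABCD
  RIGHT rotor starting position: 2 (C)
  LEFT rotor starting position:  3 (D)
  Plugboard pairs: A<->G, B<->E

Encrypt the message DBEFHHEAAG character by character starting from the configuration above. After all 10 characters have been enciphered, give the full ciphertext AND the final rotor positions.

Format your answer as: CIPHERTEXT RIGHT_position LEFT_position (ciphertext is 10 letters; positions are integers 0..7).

Answer: EGFGFCFCEC 4 4

Derivation:
Char 1 ('D'): step: R->3, L=3; D->plug->D->R->E->L->E->refl->A->L'->A->R'->B->plug->E
Char 2 ('B'): step: R->4, L=3; B->plug->E->R->G->L->C->refl->G->L'->H->R'->A->plug->G
Char 3 ('E'): step: R->5, L=3; E->plug->B->R->C->L->B->refl->F->L'->B->R'->F->plug->F
Char 4 ('F'): step: R->6, L=3; F->plug->F->R->C->L->B->refl->F->L'->B->R'->A->plug->G
Char 5 ('H'): step: R->7, L=3; H->plug->H->R->A->L->A->refl->E->L'->E->R'->F->plug->F
Char 6 ('H'): step: R->0, L->4 (L advanced); H->plug->H->R->F->L->B->refl->F->L'->G->R'->C->plug->C
Char 7 ('E'): step: R->1, L=4; E->plug->B->R->F->L->B->refl->F->L'->G->R'->F->plug->F
Char 8 ('A'): step: R->2, L=4; A->plug->G->R->A->L->E->refl->A->L'->B->R'->C->plug->C
Char 9 ('A'): step: R->3, L=4; A->plug->G->R->B->L->A->refl->E->L'->A->R'->B->plug->E
Char 10 ('G'): step: R->4, L=4; G->plug->A->R->H->L->H->refl->D->L'->D->R'->C->plug->C
Final: ciphertext=EGFGFCFCEC, RIGHT=4, LEFT=4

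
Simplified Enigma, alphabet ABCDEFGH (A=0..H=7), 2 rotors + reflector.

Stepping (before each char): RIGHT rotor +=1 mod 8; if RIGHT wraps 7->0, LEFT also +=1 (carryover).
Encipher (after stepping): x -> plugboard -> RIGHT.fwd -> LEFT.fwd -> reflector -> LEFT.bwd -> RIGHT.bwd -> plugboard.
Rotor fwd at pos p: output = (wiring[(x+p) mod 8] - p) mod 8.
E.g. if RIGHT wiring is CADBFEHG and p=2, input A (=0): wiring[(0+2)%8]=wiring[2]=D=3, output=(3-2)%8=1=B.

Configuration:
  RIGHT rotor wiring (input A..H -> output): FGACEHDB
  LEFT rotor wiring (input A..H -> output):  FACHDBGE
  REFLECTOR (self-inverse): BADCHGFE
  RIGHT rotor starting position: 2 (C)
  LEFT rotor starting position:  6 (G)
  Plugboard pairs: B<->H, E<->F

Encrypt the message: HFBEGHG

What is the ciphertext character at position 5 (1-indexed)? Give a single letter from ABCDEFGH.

Char 1 ('H'): step: R->3, L=6; H->plug->B->R->B->L->G->refl->F->L'->G->R'->E->plug->F
Char 2 ('F'): step: R->4, L=6; F->plug->E->R->B->L->G->refl->F->L'->G->R'->H->plug->B
Char 3 ('B'): step: R->5, L=6; B->plug->H->R->H->L->D->refl->C->L'->D->R'->F->plug->E
Char 4 ('E'): step: R->6, L=6; E->plug->F->R->E->L->E->refl->H->L'->C->R'->E->plug->F
Char 5 ('G'): step: R->7, L=6; G->plug->G->R->A->L->A->refl->B->L'->F->R'->F->plug->E

E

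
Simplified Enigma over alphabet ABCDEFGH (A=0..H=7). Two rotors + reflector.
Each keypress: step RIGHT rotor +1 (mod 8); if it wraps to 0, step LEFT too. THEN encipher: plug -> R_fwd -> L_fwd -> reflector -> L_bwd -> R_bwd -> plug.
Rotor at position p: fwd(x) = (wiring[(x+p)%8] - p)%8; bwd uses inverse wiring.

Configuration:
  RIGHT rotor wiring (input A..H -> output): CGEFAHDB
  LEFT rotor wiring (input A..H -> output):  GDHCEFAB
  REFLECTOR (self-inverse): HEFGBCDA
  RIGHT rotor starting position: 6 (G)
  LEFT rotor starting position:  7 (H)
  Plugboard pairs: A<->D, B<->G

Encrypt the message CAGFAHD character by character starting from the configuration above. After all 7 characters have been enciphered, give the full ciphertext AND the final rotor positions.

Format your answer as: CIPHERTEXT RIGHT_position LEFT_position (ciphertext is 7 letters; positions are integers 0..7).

Answer: DBDHHBG 5 0

Derivation:
Char 1 ('C'): step: R->7, L=7; C->plug->C->R->H->L->B->refl->E->L'->C->R'->A->plug->D
Char 2 ('A'): step: R->0, L->0 (L advanced); A->plug->D->R->F->L->F->refl->C->L'->D->R'->G->plug->B
Char 3 ('G'): step: R->1, L=0; G->plug->B->R->D->L->C->refl->F->L'->F->R'->A->plug->D
Char 4 ('F'): step: R->2, L=0; F->plug->F->R->H->L->B->refl->E->L'->E->R'->H->plug->H
Char 5 ('A'): step: R->3, L=0; A->plug->D->R->A->L->G->refl->D->L'->B->R'->H->plug->H
Char 6 ('H'): step: R->4, L=0; H->plug->H->R->B->L->D->refl->G->L'->A->R'->G->plug->B
Char 7 ('D'): step: R->5, L=0; D->plug->A->R->C->L->H->refl->A->L'->G->R'->B->plug->G
Final: ciphertext=DBDHHBG, RIGHT=5, LEFT=0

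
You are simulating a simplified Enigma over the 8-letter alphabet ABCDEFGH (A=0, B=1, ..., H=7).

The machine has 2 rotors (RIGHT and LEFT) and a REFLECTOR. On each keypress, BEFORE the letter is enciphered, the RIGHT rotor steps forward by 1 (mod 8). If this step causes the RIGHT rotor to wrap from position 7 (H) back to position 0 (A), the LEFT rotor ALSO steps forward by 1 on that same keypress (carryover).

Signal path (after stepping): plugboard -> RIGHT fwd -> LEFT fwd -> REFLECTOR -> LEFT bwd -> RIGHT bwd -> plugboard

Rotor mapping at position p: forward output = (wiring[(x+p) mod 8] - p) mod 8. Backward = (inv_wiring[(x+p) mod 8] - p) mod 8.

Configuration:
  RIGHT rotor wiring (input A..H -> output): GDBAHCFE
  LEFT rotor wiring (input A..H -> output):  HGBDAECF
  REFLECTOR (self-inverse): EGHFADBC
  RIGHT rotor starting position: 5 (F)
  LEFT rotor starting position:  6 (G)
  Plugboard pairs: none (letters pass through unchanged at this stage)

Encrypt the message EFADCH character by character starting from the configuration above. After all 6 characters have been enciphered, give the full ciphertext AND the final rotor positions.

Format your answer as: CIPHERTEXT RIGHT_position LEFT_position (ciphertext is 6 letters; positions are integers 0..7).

Answer: CGECDC 3 7

Derivation:
Char 1 ('E'): step: R->6, L=6; E->plug->E->R->D->L->A->refl->E->L'->A->R'->C->plug->C
Char 2 ('F'): step: R->7, L=6; F->plug->F->R->A->L->E->refl->A->L'->D->R'->G->plug->G
Char 3 ('A'): step: R->0, L->7 (L advanced); A->plug->A->R->G->L->F->refl->D->L'->H->R'->E->plug->E
Char 4 ('D'): step: R->1, L=7; D->plug->D->R->G->L->F->refl->D->L'->H->R'->C->plug->C
Char 5 ('C'): step: R->2, L=7; C->plug->C->R->F->L->B->refl->G->L'->A->R'->D->plug->D
Char 6 ('H'): step: R->3, L=7; H->plug->H->R->G->L->F->refl->D->L'->H->R'->C->plug->C
Final: ciphertext=CGECDC, RIGHT=3, LEFT=7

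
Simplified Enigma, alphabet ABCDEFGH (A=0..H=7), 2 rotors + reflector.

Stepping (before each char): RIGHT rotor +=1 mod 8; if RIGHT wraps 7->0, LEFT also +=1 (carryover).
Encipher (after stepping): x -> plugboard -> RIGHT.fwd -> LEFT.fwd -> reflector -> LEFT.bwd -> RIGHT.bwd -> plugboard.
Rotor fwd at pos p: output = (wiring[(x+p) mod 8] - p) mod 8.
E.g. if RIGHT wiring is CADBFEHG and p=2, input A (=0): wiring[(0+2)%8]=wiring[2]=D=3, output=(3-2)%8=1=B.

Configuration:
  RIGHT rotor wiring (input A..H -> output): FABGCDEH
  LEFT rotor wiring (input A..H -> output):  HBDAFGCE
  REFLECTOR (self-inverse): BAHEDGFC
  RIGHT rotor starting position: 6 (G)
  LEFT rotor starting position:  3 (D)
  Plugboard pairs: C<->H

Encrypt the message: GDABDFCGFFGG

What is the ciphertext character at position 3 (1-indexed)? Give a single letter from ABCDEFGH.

Char 1 ('G'): step: R->7, L=3; G->plug->G->R->E->L->B->refl->A->L'->H->R'->E->plug->E
Char 2 ('D'): step: R->0, L->4 (L advanced); D->plug->D->R->G->L->H->refl->C->L'->B->R'->C->plug->H
Char 3 ('A'): step: R->1, L=4; A->plug->A->R->H->L->E->refl->D->L'->E->R'->H->plug->C

C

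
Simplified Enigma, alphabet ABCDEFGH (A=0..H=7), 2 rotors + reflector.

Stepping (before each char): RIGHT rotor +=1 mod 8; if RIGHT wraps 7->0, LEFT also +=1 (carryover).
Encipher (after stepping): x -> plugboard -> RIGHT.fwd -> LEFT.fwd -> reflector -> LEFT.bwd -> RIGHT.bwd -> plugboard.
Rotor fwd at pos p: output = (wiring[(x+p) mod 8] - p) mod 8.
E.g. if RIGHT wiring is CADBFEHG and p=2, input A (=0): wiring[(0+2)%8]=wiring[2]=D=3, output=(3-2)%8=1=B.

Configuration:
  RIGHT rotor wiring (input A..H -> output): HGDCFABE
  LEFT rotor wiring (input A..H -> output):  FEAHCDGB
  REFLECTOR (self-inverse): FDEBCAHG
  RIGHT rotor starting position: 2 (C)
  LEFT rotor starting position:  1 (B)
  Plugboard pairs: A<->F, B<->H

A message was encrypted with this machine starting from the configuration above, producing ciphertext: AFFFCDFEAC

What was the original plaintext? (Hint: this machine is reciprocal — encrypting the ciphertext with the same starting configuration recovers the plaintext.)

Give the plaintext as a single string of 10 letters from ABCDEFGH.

Answer: FABDDGABFD

Derivation:
Char 1 ('A'): step: R->3, L=1; A->plug->F->R->E->L->C->refl->E->L'->H->R'->A->plug->F
Char 2 ('F'): step: R->4, L=1; F->plug->A->R->B->L->H->refl->G->L'->C->R'->F->plug->A
Char 3 ('F'): step: R->5, L=1; F->plug->A->R->D->L->B->refl->D->L'->A->R'->H->plug->B
Char 4 ('F'): step: R->6, L=1; F->plug->A->R->D->L->B->refl->D->L'->A->R'->D->plug->D
Char 5 ('C'): step: R->7, L=1; C->plug->C->R->H->L->E->refl->C->L'->E->R'->D->plug->D
Char 6 ('D'): step: R->0, L->2 (L advanced); D->plug->D->R->C->L->A->refl->F->L'->B->R'->G->plug->G
Char 7 ('F'): step: R->1, L=2; F->plug->A->R->F->L->H->refl->G->L'->A->R'->F->plug->A
Char 8 ('E'): step: R->2, L=2; E->plug->E->R->H->L->C->refl->E->L'->E->R'->H->plug->B
Char 9 ('A'): step: R->3, L=2; A->plug->F->R->E->L->E->refl->C->L'->H->R'->A->plug->F
Char 10 ('C'): step: R->4, L=2; C->plug->C->R->F->L->H->refl->G->L'->A->R'->D->plug->D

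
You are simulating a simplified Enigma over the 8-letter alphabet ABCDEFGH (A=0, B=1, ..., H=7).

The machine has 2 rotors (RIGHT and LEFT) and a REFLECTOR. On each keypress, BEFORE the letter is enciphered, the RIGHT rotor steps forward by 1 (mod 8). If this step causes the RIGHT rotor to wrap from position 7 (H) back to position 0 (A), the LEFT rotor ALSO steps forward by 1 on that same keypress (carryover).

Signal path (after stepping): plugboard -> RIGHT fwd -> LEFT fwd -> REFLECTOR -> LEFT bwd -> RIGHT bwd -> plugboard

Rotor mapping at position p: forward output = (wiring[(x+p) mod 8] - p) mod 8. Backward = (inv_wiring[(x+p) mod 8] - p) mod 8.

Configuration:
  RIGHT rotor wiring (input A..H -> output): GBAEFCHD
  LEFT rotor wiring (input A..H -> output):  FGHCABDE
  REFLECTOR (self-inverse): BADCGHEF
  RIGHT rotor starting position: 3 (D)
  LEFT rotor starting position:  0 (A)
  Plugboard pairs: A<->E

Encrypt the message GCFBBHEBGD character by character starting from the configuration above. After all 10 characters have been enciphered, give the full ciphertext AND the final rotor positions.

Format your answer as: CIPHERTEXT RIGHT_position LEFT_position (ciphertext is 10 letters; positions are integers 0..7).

Char 1 ('G'): step: R->4, L=0; G->plug->G->R->E->L->A->refl->B->L'->F->R'->F->plug->F
Char 2 ('C'): step: R->5, L=0; C->plug->C->R->G->L->D->refl->C->L'->D->R'->F->plug->F
Char 3 ('F'): step: R->6, L=0; F->plug->F->R->G->L->D->refl->C->L'->D->R'->D->plug->D
Char 4 ('B'): step: R->7, L=0; B->plug->B->R->H->L->E->refl->G->L'->B->R'->D->plug->D
Char 5 ('B'): step: R->0, L->1 (L advanced); B->plug->B->R->B->L->G->refl->E->L'->H->R'->G->plug->G
Char 6 ('H'): step: R->1, L=1; H->plug->H->R->F->L->C->refl->D->L'->G->R'->F->plug->F
Char 7 ('E'): step: R->2, L=1; E->plug->A->R->G->L->D->refl->C->L'->F->R'->E->plug->A
Char 8 ('B'): step: R->3, L=1; B->plug->B->R->C->L->B->refl->A->L'->E->R'->D->plug->D
Char 9 ('G'): step: R->4, L=1; G->plug->G->R->E->L->A->refl->B->L'->C->R'->E->plug->A
Char 10 ('D'): step: R->5, L=1; D->plug->D->R->B->L->G->refl->E->L'->H->R'->G->plug->G
Final: ciphertext=FFDDGFADAG, RIGHT=5, LEFT=1

Answer: FFDDGFADAG 5 1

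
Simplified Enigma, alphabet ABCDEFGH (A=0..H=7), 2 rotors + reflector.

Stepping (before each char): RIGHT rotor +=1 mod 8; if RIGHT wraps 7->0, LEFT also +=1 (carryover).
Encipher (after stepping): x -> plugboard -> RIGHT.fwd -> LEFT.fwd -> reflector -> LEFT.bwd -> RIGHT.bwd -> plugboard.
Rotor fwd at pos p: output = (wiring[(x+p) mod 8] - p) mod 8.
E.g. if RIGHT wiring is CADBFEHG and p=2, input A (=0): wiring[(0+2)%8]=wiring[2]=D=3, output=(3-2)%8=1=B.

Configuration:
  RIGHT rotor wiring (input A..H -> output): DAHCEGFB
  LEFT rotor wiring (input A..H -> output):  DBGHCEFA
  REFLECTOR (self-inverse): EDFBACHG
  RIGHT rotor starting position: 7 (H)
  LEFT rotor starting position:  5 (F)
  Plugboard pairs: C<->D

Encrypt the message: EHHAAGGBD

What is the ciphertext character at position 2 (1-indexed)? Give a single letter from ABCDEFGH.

Char 1 ('E'): step: R->0, L->6 (L advanced); E->plug->E->R->E->L->A->refl->E->L'->G->R'->F->plug->F
Char 2 ('H'): step: R->1, L=6; H->plug->H->R->C->L->F->refl->C->L'->B->R'->C->plug->D

D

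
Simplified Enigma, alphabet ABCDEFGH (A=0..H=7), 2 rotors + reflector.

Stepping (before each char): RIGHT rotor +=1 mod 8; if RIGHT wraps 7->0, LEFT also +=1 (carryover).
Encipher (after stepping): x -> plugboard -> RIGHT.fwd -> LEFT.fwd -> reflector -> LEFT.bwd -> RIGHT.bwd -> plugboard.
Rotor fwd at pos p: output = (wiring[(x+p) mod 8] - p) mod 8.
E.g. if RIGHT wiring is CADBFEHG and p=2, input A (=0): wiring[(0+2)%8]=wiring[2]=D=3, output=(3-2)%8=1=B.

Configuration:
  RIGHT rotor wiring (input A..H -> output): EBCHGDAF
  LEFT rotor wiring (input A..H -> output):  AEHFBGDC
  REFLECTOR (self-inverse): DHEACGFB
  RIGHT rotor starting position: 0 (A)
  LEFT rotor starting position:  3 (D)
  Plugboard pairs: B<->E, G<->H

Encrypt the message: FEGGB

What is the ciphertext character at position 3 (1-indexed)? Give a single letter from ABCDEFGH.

Char 1 ('F'): step: R->1, L=3; F->plug->F->R->H->L->E->refl->C->L'->A->R'->A->plug->A
Char 2 ('E'): step: R->2, L=3; E->plug->B->R->F->L->F->refl->G->L'->B->R'->D->plug->D
Char 3 ('G'): step: R->3, L=3; G->plug->H->R->H->L->E->refl->C->L'->A->R'->C->plug->C

C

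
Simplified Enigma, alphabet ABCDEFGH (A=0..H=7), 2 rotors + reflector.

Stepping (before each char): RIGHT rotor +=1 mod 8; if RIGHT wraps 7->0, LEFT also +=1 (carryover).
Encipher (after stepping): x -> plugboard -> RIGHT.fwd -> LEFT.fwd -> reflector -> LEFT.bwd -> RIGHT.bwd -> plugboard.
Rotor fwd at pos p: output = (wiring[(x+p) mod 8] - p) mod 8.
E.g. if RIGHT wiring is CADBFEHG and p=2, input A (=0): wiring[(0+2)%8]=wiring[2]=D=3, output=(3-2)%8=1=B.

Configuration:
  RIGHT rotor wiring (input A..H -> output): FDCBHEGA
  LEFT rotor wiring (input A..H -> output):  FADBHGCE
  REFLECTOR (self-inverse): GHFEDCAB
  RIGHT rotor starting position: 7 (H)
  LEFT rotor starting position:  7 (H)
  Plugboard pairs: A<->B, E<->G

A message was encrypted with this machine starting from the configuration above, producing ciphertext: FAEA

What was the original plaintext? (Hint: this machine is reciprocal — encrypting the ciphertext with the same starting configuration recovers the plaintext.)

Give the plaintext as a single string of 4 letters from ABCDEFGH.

Char 1 ('F'): step: R->0, L->0 (L advanced); F->plug->F->R->E->L->H->refl->B->L'->D->R'->B->plug->A
Char 2 ('A'): step: R->1, L=0; A->plug->B->R->B->L->A->refl->G->L'->F->R'->F->plug->F
Char 3 ('E'): step: R->2, L=0; E->plug->G->R->D->L->B->refl->H->L'->E->R'->E->plug->G
Char 4 ('A'): step: R->3, L=0; A->plug->B->R->E->L->H->refl->B->L'->D->R'->D->plug->D

Answer: AFGD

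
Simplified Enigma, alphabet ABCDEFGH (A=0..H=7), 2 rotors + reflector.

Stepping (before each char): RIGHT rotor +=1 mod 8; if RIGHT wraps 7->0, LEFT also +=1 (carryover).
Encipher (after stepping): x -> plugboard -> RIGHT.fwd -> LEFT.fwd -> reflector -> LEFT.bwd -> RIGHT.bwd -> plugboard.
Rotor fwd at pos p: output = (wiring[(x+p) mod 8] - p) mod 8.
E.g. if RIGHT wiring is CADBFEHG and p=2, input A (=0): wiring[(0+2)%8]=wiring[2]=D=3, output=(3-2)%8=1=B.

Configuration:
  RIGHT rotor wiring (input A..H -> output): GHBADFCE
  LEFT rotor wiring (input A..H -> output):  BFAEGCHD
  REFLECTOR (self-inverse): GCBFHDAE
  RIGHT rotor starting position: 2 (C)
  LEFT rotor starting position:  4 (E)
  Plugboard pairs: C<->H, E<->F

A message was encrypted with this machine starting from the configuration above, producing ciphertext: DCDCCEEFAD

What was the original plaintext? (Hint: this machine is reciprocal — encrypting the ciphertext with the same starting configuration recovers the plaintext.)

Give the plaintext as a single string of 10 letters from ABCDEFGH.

Char 1 ('D'): step: R->3, L=4; D->plug->D->R->H->L->A->refl->G->L'->B->R'->E->plug->F
Char 2 ('C'): step: R->4, L=4; C->plug->H->R->E->L->F->refl->D->L'->C->R'->E->plug->F
Char 3 ('D'): step: R->5, L=4; D->plug->D->R->B->L->G->refl->A->L'->H->R'->C->plug->H
Char 4 ('C'): step: R->6, L=4; C->plug->H->R->H->L->A->refl->G->L'->B->R'->D->plug->D
Char 5 ('C'): step: R->7, L=4; C->plug->H->R->D->L->H->refl->E->L'->G->R'->G->plug->G
Char 6 ('E'): step: R->0, L->5 (L advanced); E->plug->F->R->F->L->D->refl->F->L'->A->R'->D->plug->D
Char 7 ('E'): step: R->1, L=5; E->plug->F->R->B->L->C->refl->B->L'->H->R'->C->plug->H
Char 8 ('F'): step: R->2, L=5; F->plug->E->R->A->L->F->refl->D->L'->F->R'->H->plug->C
Char 9 ('A'): step: R->3, L=5; A->plug->A->R->F->L->D->refl->F->L'->A->R'->B->plug->B
Char 10 ('D'): step: R->4, L=5; D->plug->D->R->A->L->F->refl->D->L'->F->R'->G->plug->G

Answer: FFHDGDHCBG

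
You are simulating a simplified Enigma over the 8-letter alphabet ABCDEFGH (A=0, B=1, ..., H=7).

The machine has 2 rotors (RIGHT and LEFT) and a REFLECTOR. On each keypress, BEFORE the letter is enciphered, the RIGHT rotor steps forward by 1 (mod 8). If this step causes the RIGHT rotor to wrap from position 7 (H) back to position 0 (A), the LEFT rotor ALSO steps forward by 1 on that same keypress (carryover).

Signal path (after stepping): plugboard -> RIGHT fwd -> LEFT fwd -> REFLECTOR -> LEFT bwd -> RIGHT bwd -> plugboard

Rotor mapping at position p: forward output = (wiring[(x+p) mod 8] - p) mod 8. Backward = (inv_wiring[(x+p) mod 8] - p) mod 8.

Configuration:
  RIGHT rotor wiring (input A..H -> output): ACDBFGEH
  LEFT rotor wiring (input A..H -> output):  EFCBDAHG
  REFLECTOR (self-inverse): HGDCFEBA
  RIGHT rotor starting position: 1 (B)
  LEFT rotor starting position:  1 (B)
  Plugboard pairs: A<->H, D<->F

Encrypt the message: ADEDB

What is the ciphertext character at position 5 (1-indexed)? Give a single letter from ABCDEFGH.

Char 1 ('A'): step: R->2, L=1; A->plug->H->R->A->L->E->refl->F->L'->G->R'->G->plug->G
Char 2 ('D'): step: R->3, L=1; D->plug->F->R->F->L->G->refl->B->L'->B->R'->D->plug->F
Char 3 ('E'): step: R->4, L=1; E->plug->E->R->E->L->H->refl->A->L'->C->R'->B->plug->B
Char 4 ('D'): step: R->5, L=1; D->plug->F->R->G->L->F->refl->E->L'->A->R'->H->plug->A
Char 5 ('B'): step: R->6, L=1; B->plug->B->R->B->L->B->refl->G->L'->F->R'->E->plug->E

E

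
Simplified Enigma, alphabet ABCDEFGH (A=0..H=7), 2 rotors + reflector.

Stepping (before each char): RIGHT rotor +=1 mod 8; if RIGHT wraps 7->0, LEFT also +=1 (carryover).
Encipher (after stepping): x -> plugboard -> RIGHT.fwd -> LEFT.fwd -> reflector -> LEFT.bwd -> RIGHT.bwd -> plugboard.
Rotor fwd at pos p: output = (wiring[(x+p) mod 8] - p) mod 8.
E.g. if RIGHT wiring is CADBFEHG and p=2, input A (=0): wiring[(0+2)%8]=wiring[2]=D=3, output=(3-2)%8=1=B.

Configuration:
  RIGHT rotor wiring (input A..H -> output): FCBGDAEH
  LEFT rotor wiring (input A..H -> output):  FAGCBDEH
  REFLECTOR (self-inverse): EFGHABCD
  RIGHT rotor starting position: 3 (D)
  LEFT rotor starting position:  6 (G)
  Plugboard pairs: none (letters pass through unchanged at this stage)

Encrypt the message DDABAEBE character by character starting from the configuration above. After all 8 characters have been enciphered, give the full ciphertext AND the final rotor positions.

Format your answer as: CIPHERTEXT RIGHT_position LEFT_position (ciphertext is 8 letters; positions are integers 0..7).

Char 1 ('D'): step: R->4, L=6; D->plug->D->R->D->L->C->refl->G->L'->A->R'->C->plug->C
Char 2 ('D'): step: R->5, L=6; D->plug->D->R->A->L->G->refl->C->L'->D->R'->A->plug->A
Char 3 ('A'): step: R->6, L=6; A->plug->A->R->G->L->D->refl->H->L'->C->R'->H->plug->H
Char 4 ('B'): step: R->7, L=6; B->plug->B->R->G->L->D->refl->H->L'->C->R'->D->plug->D
Char 5 ('A'): step: R->0, L->7 (L advanced); A->plug->A->R->F->L->C->refl->G->L'->B->R'->C->plug->C
Char 6 ('E'): step: R->1, L=7; E->plug->E->R->H->L->F->refl->B->L'->C->R'->D->plug->D
Char 7 ('B'): step: R->2, L=7; B->plug->B->R->E->L->D->refl->H->L'->D->R'->G->plug->G
Char 8 ('E'): step: R->3, L=7; E->plug->E->R->E->L->D->refl->H->L'->D->R'->A->plug->A
Final: ciphertext=CAHDCDGA, RIGHT=3, LEFT=7

Answer: CAHDCDGA 3 7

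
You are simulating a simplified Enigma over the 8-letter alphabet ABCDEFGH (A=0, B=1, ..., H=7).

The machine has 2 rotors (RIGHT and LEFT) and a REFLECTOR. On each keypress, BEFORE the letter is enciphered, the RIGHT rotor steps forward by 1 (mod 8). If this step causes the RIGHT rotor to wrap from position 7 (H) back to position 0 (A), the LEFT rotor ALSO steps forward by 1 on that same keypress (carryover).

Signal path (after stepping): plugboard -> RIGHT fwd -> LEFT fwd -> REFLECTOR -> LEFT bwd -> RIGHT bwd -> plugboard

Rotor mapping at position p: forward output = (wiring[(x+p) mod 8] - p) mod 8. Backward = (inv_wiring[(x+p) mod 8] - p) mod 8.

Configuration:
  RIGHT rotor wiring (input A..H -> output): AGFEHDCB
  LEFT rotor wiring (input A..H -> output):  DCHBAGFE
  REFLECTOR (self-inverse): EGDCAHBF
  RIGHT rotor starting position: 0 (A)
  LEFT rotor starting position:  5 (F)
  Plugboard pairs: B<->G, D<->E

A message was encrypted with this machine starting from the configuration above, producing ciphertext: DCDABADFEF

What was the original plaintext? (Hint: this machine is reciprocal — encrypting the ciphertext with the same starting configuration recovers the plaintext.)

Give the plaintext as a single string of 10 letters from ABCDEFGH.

Char 1 ('D'): step: R->1, L=5; D->plug->E->R->C->L->H->refl->F->L'->E->R'->B->plug->G
Char 2 ('C'): step: R->2, L=5; C->plug->C->R->F->L->C->refl->D->L'->H->R'->F->plug->F
Char 3 ('D'): step: R->3, L=5; D->plug->E->R->G->L->E->refl->A->L'->B->R'->A->plug->A
Char 4 ('A'): step: R->4, L=5; A->plug->A->R->D->L->G->refl->B->L'->A->R'->H->plug->H
Char 5 ('B'): step: R->5, L=5; B->plug->G->R->H->L->D->refl->C->L'->F->R'->B->plug->G
Char 6 ('A'): step: R->6, L=5; A->plug->A->R->E->L->F->refl->H->L'->C->R'->C->plug->C
Char 7 ('D'): step: R->7, L=5; D->plug->E->R->F->L->C->refl->D->L'->H->R'->C->plug->C
Char 8 ('F'): step: R->0, L->6 (L advanced); F->plug->F->R->D->L->E->refl->A->L'->H->R'->E->plug->D
Char 9 ('E'): step: R->1, L=6; E->plug->D->R->G->L->C->refl->D->L'->F->R'->A->plug->A
Char 10 ('F'): step: R->2, L=6; F->plug->F->R->H->L->A->refl->E->L'->D->R'->A->plug->A

Answer: GFAHGCCDAA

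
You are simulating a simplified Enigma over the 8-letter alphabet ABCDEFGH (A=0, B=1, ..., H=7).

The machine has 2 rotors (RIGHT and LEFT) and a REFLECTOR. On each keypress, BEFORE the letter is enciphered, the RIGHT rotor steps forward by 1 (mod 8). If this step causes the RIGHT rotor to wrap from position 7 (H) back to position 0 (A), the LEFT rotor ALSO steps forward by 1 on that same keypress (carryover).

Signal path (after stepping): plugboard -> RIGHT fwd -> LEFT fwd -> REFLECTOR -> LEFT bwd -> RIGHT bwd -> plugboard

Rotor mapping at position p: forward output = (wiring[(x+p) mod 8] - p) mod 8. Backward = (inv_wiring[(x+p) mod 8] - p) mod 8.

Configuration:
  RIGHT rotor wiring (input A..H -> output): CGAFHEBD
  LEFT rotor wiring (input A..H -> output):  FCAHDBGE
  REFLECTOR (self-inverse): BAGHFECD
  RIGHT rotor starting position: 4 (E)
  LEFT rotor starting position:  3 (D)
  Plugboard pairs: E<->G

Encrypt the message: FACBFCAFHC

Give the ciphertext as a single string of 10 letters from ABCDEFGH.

Answer: CHFEBDHCDA

Derivation:
Char 1 ('F'): step: R->5, L=3; F->plug->F->R->D->L->D->refl->H->L'->G->R'->C->plug->C
Char 2 ('A'): step: R->6, L=3; A->plug->A->R->D->L->D->refl->H->L'->G->R'->H->plug->H
Char 3 ('C'): step: R->7, L=3; C->plug->C->R->H->L->F->refl->E->L'->A->R'->F->plug->F
Char 4 ('B'): step: R->0, L->4 (L advanced); B->plug->B->R->G->L->E->refl->F->L'->B->R'->G->plug->E
Char 5 ('F'): step: R->1, L=4; F->plug->F->R->A->L->H->refl->D->L'->H->R'->B->plug->B
Char 6 ('C'): step: R->2, L=4; C->plug->C->R->F->L->G->refl->C->L'->C->R'->D->plug->D
Char 7 ('A'): step: R->3, L=4; A->plug->A->R->C->L->C->refl->G->L'->F->R'->H->plug->H
Char 8 ('F'): step: R->4, L=4; F->plug->F->R->C->L->C->refl->G->L'->F->R'->C->plug->C
Char 9 ('H'): step: R->5, L=4; H->plug->H->R->C->L->C->refl->G->L'->F->R'->D->plug->D
Char 10 ('C'): step: R->6, L=4; C->plug->C->R->E->L->B->refl->A->L'->D->R'->A->plug->A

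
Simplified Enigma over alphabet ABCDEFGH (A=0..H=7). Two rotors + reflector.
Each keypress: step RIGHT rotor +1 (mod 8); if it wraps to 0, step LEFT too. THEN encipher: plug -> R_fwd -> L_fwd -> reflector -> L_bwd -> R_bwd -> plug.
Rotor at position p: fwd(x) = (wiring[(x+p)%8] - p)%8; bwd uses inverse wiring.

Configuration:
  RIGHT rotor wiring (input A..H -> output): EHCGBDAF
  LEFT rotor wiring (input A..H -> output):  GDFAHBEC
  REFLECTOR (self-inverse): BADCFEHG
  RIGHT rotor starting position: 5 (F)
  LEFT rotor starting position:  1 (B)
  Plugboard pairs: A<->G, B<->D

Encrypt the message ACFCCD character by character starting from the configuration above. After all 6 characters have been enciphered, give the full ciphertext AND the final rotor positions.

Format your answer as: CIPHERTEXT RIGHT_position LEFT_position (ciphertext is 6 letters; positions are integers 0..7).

Char 1 ('A'): step: R->6, L=1; A->plug->G->R->D->L->G->refl->H->L'->C->R'->A->plug->G
Char 2 ('C'): step: R->7, L=1; C->plug->C->R->A->L->C->refl->D->L'->F->R'->B->plug->D
Char 3 ('F'): step: R->0, L->2 (L advanced); F->plug->F->R->D->L->H->refl->G->L'->B->R'->E->plug->E
Char 4 ('C'): step: R->1, L=2; C->plug->C->R->F->L->A->refl->B->L'->H->R'->F->plug->F
Char 5 ('C'): step: R->2, L=2; C->plug->C->R->H->L->B->refl->A->L'->F->R'->H->plug->H
Char 6 ('D'): step: R->3, L=2; D->plug->B->R->G->L->E->refl->F->L'->C->R'->E->plug->E
Final: ciphertext=GDEFHE, RIGHT=3, LEFT=2

Answer: GDEFHE 3 2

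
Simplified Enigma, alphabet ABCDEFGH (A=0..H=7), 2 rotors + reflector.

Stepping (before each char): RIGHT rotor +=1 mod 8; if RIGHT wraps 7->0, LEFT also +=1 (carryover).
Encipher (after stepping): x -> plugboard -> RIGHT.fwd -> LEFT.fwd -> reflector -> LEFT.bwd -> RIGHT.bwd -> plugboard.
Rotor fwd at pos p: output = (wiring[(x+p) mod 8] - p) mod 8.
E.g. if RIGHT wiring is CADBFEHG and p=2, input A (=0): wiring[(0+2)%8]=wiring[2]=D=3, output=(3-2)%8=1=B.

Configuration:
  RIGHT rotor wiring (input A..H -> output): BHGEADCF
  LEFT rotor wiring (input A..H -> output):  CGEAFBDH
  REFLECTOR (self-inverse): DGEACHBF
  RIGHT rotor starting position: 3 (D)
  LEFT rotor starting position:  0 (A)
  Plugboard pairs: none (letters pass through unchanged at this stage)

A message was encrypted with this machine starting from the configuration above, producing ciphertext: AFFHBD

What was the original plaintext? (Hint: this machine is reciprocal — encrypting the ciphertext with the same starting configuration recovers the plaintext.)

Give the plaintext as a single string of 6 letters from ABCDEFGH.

Answer: BBCACA

Derivation:
Char 1 ('A'): step: R->4, L=0; A->plug->A->R->E->L->F->refl->H->L'->H->R'->B->plug->B
Char 2 ('F'): step: R->5, L=0; F->plug->F->R->B->L->G->refl->B->L'->F->R'->B->plug->B
Char 3 ('F'): step: R->6, L=0; F->plug->F->R->G->L->D->refl->A->L'->D->R'->C->plug->C
Char 4 ('H'): step: R->7, L=0; H->plug->H->R->D->L->A->refl->D->L'->G->R'->A->plug->A
Char 5 ('B'): step: R->0, L->1 (L advanced); B->plug->B->R->H->L->B->refl->G->L'->G->R'->C->plug->C
Char 6 ('D'): step: R->1, L=1; D->plug->D->R->H->L->B->refl->G->L'->G->R'->A->plug->A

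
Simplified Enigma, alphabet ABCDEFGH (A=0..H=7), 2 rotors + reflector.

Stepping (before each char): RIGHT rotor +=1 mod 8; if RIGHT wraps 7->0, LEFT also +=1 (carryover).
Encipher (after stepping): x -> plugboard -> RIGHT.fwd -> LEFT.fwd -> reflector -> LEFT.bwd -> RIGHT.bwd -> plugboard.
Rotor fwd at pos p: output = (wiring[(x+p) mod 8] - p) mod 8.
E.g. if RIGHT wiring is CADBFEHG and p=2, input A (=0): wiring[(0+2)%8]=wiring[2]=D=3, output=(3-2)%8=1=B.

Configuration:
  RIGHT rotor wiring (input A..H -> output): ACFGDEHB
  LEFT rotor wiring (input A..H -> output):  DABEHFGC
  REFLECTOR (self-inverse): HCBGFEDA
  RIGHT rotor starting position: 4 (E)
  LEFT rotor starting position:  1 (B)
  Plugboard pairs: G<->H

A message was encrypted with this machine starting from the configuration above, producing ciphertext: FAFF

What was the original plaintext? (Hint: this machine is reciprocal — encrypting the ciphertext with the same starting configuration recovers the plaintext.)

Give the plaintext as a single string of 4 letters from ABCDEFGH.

Answer: HFHB

Derivation:
Char 1 ('F'): step: R->5, L=1; F->plug->F->R->A->L->H->refl->A->L'->B->R'->G->plug->H
Char 2 ('A'): step: R->6, L=1; A->plug->A->R->B->L->A->refl->H->L'->A->R'->F->plug->F
Char 3 ('F'): step: R->7, L=1; F->plug->F->R->E->L->E->refl->F->L'->F->R'->G->plug->H
Char 4 ('F'): step: R->0, L->2 (L advanced); F->plug->F->R->E->L->E->refl->F->L'->C->R'->B->plug->B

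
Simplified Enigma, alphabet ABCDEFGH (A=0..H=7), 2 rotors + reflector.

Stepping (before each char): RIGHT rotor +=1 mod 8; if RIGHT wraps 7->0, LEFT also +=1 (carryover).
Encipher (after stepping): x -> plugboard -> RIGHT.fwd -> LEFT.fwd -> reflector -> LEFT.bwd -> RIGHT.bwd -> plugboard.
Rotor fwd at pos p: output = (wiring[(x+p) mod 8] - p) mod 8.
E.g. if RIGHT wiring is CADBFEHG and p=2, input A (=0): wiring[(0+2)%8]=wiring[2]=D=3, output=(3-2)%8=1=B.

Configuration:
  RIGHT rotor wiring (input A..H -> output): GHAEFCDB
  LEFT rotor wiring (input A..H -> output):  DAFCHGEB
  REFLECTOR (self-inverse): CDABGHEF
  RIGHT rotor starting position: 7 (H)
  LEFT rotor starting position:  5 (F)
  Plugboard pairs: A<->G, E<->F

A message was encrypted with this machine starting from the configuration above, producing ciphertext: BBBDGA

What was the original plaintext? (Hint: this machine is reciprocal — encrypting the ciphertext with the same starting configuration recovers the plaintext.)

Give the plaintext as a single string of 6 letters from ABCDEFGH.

Char 1 ('B'): step: R->0, L->6 (L advanced); B->plug->B->R->H->L->A->refl->C->L'->D->R'->G->plug->A
Char 2 ('B'): step: R->1, L=6; B->plug->B->R->H->L->A->refl->C->L'->D->R'->C->plug->C
Char 3 ('B'): step: R->2, L=6; B->plug->B->R->C->L->F->refl->H->L'->E->R'->G->plug->A
Char 4 ('D'): step: R->3, L=6; D->plug->D->R->A->L->G->refl->E->L'->F->R'->H->plug->H
Char 5 ('G'): step: R->4, L=6; G->plug->A->R->B->L->D->refl->B->L'->G->R'->B->plug->B
Char 6 ('A'): step: R->5, L=6; A->plug->G->R->H->L->A->refl->C->L'->D->R'->F->plug->E

Answer: ACAHBE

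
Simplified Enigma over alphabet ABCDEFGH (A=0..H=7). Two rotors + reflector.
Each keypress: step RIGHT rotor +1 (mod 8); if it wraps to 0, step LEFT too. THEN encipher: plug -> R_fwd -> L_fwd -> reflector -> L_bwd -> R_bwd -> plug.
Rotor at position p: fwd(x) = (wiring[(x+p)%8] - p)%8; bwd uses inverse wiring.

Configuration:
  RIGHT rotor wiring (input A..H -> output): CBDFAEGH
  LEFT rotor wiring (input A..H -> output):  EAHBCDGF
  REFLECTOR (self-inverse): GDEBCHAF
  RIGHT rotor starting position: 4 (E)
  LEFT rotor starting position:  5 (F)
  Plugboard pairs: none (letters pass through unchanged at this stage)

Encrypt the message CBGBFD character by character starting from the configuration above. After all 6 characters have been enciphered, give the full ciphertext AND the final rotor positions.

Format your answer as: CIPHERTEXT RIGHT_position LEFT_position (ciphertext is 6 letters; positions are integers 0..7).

Answer: GCEHCG 2 6

Derivation:
Char 1 ('C'): step: R->5, L=5; C->plug->C->R->C->L->A->refl->G->L'->A->R'->G->plug->G
Char 2 ('B'): step: R->6, L=5; B->plug->B->R->B->L->B->refl->D->L'->E->R'->C->plug->C
Char 3 ('G'): step: R->7, L=5; G->plug->G->R->F->L->C->refl->E->L'->G->R'->E->plug->E
Char 4 ('B'): step: R->0, L->6 (L advanced); B->plug->B->R->B->L->H->refl->F->L'->H->R'->H->plug->H
Char 5 ('F'): step: R->1, L=6; F->plug->F->R->F->L->D->refl->B->L'->E->R'->C->plug->C
Char 6 ('D'): step: R->2, L=6; D->plug->D->R->C->L->G->refl->A->L'->A->R'->G->plug->G
Final: ciphertext=GCEHCG, RIGHT=2, LEFT=6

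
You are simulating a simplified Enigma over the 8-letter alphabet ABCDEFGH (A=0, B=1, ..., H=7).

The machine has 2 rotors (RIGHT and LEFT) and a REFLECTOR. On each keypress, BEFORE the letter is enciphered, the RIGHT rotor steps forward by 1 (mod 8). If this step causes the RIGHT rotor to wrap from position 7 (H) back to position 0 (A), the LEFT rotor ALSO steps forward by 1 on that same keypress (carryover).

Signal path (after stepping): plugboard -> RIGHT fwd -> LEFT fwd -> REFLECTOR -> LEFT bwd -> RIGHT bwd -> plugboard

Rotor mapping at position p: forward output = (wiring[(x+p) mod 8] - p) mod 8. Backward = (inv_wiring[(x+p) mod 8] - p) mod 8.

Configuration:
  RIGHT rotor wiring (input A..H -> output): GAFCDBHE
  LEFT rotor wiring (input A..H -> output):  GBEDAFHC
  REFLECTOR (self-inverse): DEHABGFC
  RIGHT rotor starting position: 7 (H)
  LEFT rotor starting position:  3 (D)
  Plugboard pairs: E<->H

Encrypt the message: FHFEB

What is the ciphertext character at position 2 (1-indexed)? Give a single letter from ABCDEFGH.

Char 1 ('F'): step: R->0, L->4 (L advanced); F->plug->F->R->B->L->B->refl->E->L'->A->R'->B->plug->B
Char 2 ('H'): step: R->1, L=4; H->plug->E->R->A->L->E->refl->B->L'->B->R'->C->plug->C

C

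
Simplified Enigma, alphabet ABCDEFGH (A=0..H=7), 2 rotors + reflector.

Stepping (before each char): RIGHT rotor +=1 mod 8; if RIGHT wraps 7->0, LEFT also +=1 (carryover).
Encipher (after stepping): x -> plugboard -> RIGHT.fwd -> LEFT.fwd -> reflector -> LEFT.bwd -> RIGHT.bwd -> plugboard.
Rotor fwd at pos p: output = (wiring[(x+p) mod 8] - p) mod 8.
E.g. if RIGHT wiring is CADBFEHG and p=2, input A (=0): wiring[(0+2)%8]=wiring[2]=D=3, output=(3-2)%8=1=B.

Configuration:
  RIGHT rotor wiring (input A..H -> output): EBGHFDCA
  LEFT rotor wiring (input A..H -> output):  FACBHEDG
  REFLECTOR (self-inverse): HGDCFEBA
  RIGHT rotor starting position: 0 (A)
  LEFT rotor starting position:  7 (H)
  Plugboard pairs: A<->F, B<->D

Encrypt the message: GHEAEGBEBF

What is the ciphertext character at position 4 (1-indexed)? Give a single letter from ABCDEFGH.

Char 1 ('G'): step: R->1, L=7; G->plug->G->R->H->L->E->refl->F->L'->G->R'->C->plug->C
Char 2 ('H'): step: R->2, L=7; H->plug->H->R->H->L->E->refl->F->L'->G->R'->F->plug->A
Char 3 ('E'): step: R->3, L=7; E->plug->E->R->F->L->A->refl->H->L'->A->R'->C->plug->C
Char 4 ('A'): step: R->4, L=7; A->plug->F->R->F->L->A->refl->H->L'->A->R'->E->plug->E

E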